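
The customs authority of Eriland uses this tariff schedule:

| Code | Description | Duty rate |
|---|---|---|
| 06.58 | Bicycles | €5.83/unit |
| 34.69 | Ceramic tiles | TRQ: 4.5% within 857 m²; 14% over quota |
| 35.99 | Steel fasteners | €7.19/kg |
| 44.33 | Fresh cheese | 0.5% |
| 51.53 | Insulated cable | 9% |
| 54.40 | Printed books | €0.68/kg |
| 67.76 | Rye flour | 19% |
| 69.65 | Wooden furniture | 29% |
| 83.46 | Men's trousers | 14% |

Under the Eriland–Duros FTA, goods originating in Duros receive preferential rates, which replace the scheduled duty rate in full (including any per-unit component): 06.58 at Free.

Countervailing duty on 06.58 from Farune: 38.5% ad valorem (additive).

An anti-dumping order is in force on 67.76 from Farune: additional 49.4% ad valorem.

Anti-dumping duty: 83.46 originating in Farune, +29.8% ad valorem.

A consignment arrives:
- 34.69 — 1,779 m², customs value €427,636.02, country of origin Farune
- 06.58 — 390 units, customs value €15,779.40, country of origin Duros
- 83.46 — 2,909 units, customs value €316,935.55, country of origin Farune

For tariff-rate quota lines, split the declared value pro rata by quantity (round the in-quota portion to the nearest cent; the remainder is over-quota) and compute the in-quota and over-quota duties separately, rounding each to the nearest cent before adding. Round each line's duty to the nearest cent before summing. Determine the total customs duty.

€179,116.27

Line 1 (34.69, Farune, 1,779 m², €427,636.02):
Code 34.69 is under a tariff-rate quota (threshold 857 m²). In-quota: 857 m² at 4.5%; over-quota: 922 m² at 14%.
Pro-rata value split: in-quota = €427,636.02 × 857/1,779 = €206,005.66; over-quota = €427,636.02 − €206,005.66 = €221,630.36.
In-quota duty = €206,005.66 × 4.5% = €9,270.25. Over-quota duty = €221,630.36 × 14% = €31,028.25.
Line duty = €9,270.25 + €31,028.25 = €40,298.50.
Line 2 (06.58, Duros, 390 units, €15,779.40):
Base rate for 06.58 is €5.83/unit.
Origin Duros qualifies under the Eriland–Duros agreement and 06.58 is covered: preferential rate Free applies instead.
The additional-duty order on 06.58 targets Farune, not Duros; it does not apply.
Duty = €15,779.40 × 0% = €0.00.
Line 3 (83.46, Farune, 2,909 units, €316,935.55):
Base rate for 83.46 is 14%.
Additional duty on 83.46 from Farune: +29.8%. Applied ad valorem rate: 14% + 29.8% = 43.8%.
Duty = €316,935.55 × 43.8% = €138,817.77.
Total = €40,298.50 + €0.00 + €138,817.77 = €179,116.27.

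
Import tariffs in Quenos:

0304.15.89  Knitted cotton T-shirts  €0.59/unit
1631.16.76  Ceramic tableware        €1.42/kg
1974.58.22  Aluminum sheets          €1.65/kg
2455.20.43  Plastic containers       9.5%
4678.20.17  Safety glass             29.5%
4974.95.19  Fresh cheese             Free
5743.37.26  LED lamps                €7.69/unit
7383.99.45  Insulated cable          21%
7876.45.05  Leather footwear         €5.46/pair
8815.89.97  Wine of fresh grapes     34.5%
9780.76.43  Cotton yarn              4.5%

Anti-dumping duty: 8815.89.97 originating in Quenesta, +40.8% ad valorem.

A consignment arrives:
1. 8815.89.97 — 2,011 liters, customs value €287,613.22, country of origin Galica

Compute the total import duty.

€99,226.56

Line 1 (8815.89.97, Galica, 2,011 liters, €287,613.22):
Base rate for 8815.89.97 is 34.5%.
The additional-duty order on 8815.89.97 targets Quenesta, not Galica; it does not apply.
Duty = €287,613.22 × 34.5% = €99,226.56.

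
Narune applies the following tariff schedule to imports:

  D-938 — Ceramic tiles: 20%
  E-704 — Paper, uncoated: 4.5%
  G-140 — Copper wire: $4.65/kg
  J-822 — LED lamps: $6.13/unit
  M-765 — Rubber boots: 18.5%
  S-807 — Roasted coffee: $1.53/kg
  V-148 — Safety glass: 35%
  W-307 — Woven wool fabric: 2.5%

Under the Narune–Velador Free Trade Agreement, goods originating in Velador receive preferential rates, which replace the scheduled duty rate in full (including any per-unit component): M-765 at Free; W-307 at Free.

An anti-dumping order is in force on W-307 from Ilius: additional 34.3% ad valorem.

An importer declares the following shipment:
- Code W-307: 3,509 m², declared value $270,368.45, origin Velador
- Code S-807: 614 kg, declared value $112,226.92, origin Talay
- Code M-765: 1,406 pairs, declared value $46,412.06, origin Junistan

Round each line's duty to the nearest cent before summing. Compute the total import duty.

$9,525.65

Line 1 (W-307, Velador, 3,509 m², $270,368.45):
Base rate for W-307 is 2.5%.
Origin Velador qualifies under the Narune–Velador agreement and W-307 is covered: preferential rate Free applies instead.
The additional-duty order on W-307 targets Ilius, not Velador; it does not apply.
Duty = $270,368.45 × 0% = $0.00.
Line 2 (S-807, Talay, 614 kg, $112,226.92):
Base rate for S-807 is $1.53/kg.
Duty = 614 × $1.53 = $939.42.
Line 3 (M-765, Junistan, 1,406 pairs, $46,412.06):
Base rate for M-765 is 18.5%.
M-765 has an FTA preferential rate, but origin Junistan is not Velador; base rate stands.
Duty = $46,412.06 × 18.5% = $8,586.23.
Total = $0.00 + $939.42 + $8,586.23 = $9,525.65.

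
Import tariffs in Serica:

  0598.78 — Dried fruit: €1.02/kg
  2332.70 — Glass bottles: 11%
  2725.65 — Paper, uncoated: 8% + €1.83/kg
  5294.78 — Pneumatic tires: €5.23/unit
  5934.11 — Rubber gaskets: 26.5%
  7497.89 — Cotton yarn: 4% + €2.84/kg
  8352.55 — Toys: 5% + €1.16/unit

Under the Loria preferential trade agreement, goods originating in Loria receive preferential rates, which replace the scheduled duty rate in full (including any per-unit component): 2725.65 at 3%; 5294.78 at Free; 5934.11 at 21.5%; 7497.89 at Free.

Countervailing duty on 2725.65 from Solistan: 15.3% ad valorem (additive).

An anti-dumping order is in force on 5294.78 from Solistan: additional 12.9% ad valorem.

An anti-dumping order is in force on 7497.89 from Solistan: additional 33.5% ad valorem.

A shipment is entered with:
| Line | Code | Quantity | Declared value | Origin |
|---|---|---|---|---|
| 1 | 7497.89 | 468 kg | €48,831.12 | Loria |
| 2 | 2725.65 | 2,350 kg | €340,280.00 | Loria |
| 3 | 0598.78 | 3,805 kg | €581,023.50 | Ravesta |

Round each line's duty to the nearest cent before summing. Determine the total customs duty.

Line 1 (7497.89, Loria, 468 kg, €48,831.12):
Base rate for 7497.89 is 4% + €2.84/kg.
Origin Loria qualifies under the Serica–Loria agreement and 7497.89 is covered: preferential rate Free applies instead.
The additional-duty order on 7497.89 targets Solistan, not Loria; it does not apply.
Duty = €48,831.12 × 0% = €0.00.
Line 2 (2725.65, Loria, 2,350 kg, €340,280.00):
Base rate for 2725.65 is 8% + €1.83/kg.
Origin Loria qualifies under the Serica–Loria agreement and 2725.65 is covered: preferential rate 3% applies instead.
The additional-duty order on 2725.65 targets Solistan, not Loria; it does not apply.
Duty = €340,280.00 × 3% = €10,208.40.
Line 3 (0598.78, Ravesta, 3,805 kg, €581,023.50):
Base rate for 0598.78 is €1.02/kg.
Duty = 3,805 × €1.02 = €3,881.10.
Total = €0.00 + €10,208.40 + €3,881.10 = €14,089.50.

€14,089.50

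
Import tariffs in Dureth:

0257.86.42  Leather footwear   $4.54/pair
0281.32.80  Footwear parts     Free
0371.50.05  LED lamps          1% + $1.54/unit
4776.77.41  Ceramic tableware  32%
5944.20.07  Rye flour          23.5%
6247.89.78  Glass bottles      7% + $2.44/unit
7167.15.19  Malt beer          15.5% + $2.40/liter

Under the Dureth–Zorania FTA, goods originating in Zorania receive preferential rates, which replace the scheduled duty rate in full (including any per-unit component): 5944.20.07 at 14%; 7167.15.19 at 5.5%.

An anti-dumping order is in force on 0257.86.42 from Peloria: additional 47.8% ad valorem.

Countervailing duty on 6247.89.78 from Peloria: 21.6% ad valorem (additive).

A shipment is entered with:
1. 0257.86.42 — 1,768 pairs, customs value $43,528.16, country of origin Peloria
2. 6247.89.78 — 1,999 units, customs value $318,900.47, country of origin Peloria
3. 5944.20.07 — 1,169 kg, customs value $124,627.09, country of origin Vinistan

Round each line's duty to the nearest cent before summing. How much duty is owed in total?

$154,203.64

Line 1 (0257.86.42, Peloria, 1,768 pairs, $43,528.16):
Base rate for 0257.86.42 is $4.54/pair.
Additional duty on 0257.86.42 from Peloria: +47.8% ad valorem. Applied ad valorem rate = 47.8%.
Duty = $43,528.16 × 47.8% + 1,768 × $4.54 = $28,833.18.
Line 2 (6247.89.78, Peloria, 1,999 units, $318,900.47):
Base rate for 6247.89.78 is 7% + $2.44/unit.
Additional duty on 6247.89.78 from Peloria: +21.6%. Applied ad valorem rate: 7% + 21.6% = 28.6%.
Duty = $318,900.47 × 28.6% + 1,999 × $2.44 = $96,083.09.
Line 3 (5944.20.07, Vinistan, 1,169 kg, $124,627.09):
Base rate for 5944.20.07 is 23.5%.
5944.20.07 has an FTA preferential rate, but origin Vinistan is not Zorania; base rate stands.
Duty = $124,627.09 × 23.5% = $29,287.37.
Total = $28,833.18 + $96,083.09 + $29,287.37 = $154,203.64.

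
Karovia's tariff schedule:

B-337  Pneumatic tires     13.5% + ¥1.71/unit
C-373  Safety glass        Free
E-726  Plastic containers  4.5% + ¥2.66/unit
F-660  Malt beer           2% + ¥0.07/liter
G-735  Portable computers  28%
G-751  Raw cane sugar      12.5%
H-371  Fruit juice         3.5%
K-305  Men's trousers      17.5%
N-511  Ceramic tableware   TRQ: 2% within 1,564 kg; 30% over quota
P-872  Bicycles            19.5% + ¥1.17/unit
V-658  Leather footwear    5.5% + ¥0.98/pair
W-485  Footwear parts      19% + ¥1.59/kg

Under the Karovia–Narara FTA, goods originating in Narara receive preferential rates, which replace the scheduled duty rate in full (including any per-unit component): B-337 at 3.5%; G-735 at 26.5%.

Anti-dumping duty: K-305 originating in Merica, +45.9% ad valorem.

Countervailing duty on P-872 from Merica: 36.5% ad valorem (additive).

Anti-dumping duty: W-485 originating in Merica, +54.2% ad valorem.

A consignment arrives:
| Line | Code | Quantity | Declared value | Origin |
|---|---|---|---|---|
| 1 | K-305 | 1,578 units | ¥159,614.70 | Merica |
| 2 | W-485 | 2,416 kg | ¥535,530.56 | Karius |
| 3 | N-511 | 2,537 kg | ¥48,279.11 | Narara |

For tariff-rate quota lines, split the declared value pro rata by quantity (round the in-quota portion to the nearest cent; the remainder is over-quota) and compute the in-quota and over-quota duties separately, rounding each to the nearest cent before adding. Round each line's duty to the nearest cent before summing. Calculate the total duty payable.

Line 1 (K-305, Merica, 1,578 units, ¥159,614.70):
Base rate for K-305 is 17.5%.
Additional duty on K-305 from Merica: +45.9%. Applied ad valorem rate: 17.5% + 45.9% = 63.4%.
Duty = ¥159,614.70 × 63.4% = ¥101,195.72.
Line 2 (W-485, Karius, 2,416 kg, ¥535,530.56):
Base rate for W-485 is 19% + ¥1.59/kg.
The additional-duty order on W-485 targets Merica, not Karius; it does not apply.
Duty = ¥535,530.56 × 19% + 2,416 × ¥1.59 = ¥105,592.25.
Line 3 (N-511, Narara, 2,537 kg, ¥48,279.11):
Code N-511 is under a tariff-rate quota (threshold 1,564 kg). In-quota: 1,564 kg at 2%; over-quota: 973 kg at 30%.
Pro-rata value split: in-quota = ¥48,279.11 × 1,564/2,537 = ¥29,762.92; over-quota = ¥48,279.11 − ¥29,762.92 = ¥18,516.19.
In-quota duty = ¥29,762.92 × 2% = ¥595.26. Over-quota duty = ¥18,516.19 × 30% = ¥5,554.86.
Line duty = ¥595.26 + ¥5,554.86 = ¥6,150.12.
Total = ¥101,195.72 + ¥105,592.25 + ¥6,150.12 = ¥212,938.09.

¥212,938.09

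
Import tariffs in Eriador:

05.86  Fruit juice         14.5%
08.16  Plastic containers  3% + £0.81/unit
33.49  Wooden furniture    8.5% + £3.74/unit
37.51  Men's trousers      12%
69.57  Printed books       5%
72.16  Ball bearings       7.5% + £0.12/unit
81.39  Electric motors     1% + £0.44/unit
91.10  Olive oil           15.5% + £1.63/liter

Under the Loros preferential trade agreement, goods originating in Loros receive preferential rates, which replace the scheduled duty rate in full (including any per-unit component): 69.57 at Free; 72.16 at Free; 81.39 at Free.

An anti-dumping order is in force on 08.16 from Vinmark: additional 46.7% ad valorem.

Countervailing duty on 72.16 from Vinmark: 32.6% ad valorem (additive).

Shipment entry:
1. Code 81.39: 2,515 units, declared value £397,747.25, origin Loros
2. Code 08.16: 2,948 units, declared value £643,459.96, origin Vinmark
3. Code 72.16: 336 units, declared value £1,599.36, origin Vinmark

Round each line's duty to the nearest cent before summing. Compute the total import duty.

Line 1 (81.39, Loros, 2,515 units, £397,747.25):
Base rate for 81.39 is 1% + £0.44/unit.
Origin Loros qualifies under the Eriador–Loros agreement and 81.39 is covered: preferential rate Free applies instead.
Duty = £397,747.25 × 0% = £0.00.
Line 2 (08.16, Vinmark, 2,948 units, £643,459.96):
Base rate for 08.16 is 3% + £0.81/unit.
Additional duty on 08.16 from Vinmark: +46.7%. Applied ad valorem rate: 3% + 46.7% = 49.7%.
Duty = £643,459.96 × 49.7% + 2,948 × £0.81 = £322,187.48.
Line 3 (72.16, Vinmark, 336 units, £1,599.36):
Base rate for 72.16 is 7.5% + £0.12/unit.
72.16 has an FTA preferential rate, but origin Vinmark is not Loros; base rate stands.
Additional duty on 72.16 from Vinmark: +32.6%. Applied ad valorem rate: 7.5% + 32.6% = 40.1%.
Duty = £1,599.36 × 40.1% + 336 × £0.12 = £681.66.
Total = £0.00 + £322,187.48 + £681.66 = £322,869.14.

£322,869.14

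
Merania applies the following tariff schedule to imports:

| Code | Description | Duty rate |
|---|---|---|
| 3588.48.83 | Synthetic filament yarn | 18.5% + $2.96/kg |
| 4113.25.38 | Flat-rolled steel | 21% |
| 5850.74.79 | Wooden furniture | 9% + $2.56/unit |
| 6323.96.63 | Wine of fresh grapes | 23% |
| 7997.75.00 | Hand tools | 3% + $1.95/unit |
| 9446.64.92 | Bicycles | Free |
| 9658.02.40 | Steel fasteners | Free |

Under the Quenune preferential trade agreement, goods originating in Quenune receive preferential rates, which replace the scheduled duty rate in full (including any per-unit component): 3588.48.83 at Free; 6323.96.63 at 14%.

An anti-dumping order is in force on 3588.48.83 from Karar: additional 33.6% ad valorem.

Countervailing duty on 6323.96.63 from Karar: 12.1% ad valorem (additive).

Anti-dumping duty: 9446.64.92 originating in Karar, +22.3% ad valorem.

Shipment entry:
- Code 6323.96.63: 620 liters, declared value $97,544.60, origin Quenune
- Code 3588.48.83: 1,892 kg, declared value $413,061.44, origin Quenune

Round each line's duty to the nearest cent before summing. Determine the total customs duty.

Line 1 (6323.96.63, Quenune, 620 liters, $97,544.60):
Base rate for 6323.96.63 is 23%.
Origin Quenune qualifies under the Merania–Quenune agreement and 6323.96.63 is covered: preferential rate 14% applies instead.
The additional-duty order on 6323.96.63 targets Karar, not Quenune; it does not apply.
Duty = $97,544.60 × 14% = $13,656.24.
Line 2 (3588.48.83, Quenune, 1,892 kg, $413,061.44):
Base rate for 3588.48.83 is 18.5% + $2.96/kg.
Origin Quenune qualifies under the Merania–Quenune agreement and 3588.48.83 is covered: preferential rate Free applies instead.
The additional-duty order on 3588.48.83 targets Karar, not Quenune; it does not apply.
Duty = $413,061.44 × 0% = $0.00.
Total = $13,656.24 + $0.00 = $13,656.24.

$13,656.24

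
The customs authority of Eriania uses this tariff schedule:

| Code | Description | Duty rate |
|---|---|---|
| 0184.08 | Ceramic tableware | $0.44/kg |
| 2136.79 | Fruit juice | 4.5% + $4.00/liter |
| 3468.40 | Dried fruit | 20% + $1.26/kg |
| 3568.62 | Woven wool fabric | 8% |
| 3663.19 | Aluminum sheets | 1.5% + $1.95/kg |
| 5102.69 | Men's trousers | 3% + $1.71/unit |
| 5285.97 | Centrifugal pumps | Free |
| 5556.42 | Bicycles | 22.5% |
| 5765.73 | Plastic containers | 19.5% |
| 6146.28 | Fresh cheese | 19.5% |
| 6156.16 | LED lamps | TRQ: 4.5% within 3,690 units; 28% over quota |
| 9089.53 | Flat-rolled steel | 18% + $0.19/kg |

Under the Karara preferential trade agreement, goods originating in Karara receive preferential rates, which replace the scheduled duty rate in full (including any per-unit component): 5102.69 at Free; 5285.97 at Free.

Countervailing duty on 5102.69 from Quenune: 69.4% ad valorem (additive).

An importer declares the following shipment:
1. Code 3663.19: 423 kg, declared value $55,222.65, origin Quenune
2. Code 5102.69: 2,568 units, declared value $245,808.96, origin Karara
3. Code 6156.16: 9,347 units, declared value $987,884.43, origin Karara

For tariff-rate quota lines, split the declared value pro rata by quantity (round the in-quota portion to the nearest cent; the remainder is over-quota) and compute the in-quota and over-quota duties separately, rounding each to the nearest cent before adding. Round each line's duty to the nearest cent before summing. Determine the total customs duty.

$186,611.74

Line 1 (3663.19, Quenune, 423 kg, $55,222.65):
Base rate for 3663.19 is 1.5% + $1.95/kg.
Duty = $55,222.65 × 1.5% + 423 × $1.95 = $1,653.19.
Line 2 (5102.69, Karara, 2,568 units, $245,808.96):
Base rate for 5102.69 is 3% + $1.71/unit.
Origin Karara qualifies under the Eriania–Karara agreement and 5102.69 is covered: preferential rate Free applies instead.
The additional-duty order on 5102.69 targets Quenune, not Karara; it does not apply.
Duty = $245,808.96 × 0% = $0.00.
Line 3 (6156.16, Karara, 9,347 units, $987,884.43):
Code 6156.16 is under a tariff-rate quota (threshold 3,690 units). In-quota: 3,690 units at 4.5%; over-quota: 5,657 units at 28%.
Pro-rata value split: in-quota = $987,884.43 × 3,690/9,347 = $389,996.10; over-quota = $987,884.43 − $389,996.10 = $597,888.33.
In-quota duty = $389,996.10 × 4.5% = $17,549.82. Over-quota duty = $597,888.33 × 28% = $167,408.73.
Line duty = $17,549.82 + $167,408.73 = $184,958.55.
Total = $1,653.19 + $0.00 + $184,958.55 = $186,611.74.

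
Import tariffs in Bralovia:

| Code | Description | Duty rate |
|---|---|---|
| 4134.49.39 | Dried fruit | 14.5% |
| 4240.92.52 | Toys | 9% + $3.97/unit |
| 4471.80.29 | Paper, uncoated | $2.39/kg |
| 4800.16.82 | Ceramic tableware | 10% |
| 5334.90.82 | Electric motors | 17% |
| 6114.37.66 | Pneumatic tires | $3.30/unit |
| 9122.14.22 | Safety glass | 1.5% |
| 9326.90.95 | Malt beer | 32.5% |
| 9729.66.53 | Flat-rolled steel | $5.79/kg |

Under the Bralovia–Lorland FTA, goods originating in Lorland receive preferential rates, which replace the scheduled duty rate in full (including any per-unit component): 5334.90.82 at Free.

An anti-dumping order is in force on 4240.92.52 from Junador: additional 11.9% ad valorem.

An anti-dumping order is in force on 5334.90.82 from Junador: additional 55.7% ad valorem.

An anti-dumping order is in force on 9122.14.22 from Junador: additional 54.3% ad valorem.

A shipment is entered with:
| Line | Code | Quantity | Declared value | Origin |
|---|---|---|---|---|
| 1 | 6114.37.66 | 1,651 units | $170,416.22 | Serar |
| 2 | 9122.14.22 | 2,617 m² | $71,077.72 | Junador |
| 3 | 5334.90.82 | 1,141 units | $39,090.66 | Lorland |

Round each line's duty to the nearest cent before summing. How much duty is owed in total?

$45,109.67

Line 1 (6114.37.66, Serar, 1,651 units, $170,416.22):
Base rate for 6114.37.66 is $3.30/unit.
Duty = 1,651 × $3.30 = $5,448.30.
Line 2 (9122.14.22, Junador, 2,617 m², $71,077.72):
Base rate for 9122.14.22 is 1.5%.
Additional duty on 9122.14.22 from Junador: +54.3%. Applied ad valorem rate: 1.5% + 54.3% = 55.8%.
Duty = $71,077.72 × 55.8% = $39,661.37.
Line 3 (5334.90.82, Lorland, 1,141 units, $39,090.66):
Base rate for 5334.90.82 is 17%.
Origin Lorland qualifies under the Bralovia–Lorland agreement and 5334.90.82 is covered: preferential rate Free applies instead.
The additional-duty order on 5334.90.82 targets Junador, not Lorland; it does not apply.
Duty = $39,090.66 × 0% = $0.00.
Total = $5,448.30 + $39,661.37 + $0.00 = $45,109.67.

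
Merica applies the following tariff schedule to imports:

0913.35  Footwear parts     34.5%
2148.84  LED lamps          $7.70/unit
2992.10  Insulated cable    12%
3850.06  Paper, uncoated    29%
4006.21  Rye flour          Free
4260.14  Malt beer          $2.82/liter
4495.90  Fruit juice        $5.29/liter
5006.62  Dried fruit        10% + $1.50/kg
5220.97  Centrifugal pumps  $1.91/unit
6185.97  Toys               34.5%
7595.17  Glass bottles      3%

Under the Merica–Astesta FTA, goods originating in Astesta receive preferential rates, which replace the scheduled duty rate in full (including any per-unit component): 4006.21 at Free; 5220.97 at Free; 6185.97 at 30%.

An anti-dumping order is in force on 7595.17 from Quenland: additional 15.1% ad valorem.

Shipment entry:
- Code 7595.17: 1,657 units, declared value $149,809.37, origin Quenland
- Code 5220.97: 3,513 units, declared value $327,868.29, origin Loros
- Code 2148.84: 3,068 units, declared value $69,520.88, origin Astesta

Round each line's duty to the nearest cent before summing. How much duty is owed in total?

$57,448.93

Line 1 (7595.17, Quenland, 1,657 units, $149,809.37):
Base rate for 7595.17 is 3%.
Additional duty on 7595.17 from Quenland: +15.1%. Applied ad valorem rate: 3% + 15.1% = 18.1%.
Duty = $149,809.37 × 18.1% = $27,115.50.
Line 2 (5220.97, Loros, 3,513 units, $327,868.29):
Base rate for 5220.97 is $1.91/unit.
5220.97 has an FTA preferential rate, but origin Loros is not Astesta; base rate stands.
Duty = 3,513 × $1.91 = $6,709.83.
Line 3 (2148.84, Astesta, 3,068 units, $69,520.88):
Base rate for 2148.84 is $7.70/unit.
Origin Astesta is the FTA partner but 2148.84 is not on the preference list; base rate stands.
Duty = 3,068 × $7.70 = $23,623.60.
Total = $27,115.50 + $6,709.83 + $23,623.60 = $57,448.93.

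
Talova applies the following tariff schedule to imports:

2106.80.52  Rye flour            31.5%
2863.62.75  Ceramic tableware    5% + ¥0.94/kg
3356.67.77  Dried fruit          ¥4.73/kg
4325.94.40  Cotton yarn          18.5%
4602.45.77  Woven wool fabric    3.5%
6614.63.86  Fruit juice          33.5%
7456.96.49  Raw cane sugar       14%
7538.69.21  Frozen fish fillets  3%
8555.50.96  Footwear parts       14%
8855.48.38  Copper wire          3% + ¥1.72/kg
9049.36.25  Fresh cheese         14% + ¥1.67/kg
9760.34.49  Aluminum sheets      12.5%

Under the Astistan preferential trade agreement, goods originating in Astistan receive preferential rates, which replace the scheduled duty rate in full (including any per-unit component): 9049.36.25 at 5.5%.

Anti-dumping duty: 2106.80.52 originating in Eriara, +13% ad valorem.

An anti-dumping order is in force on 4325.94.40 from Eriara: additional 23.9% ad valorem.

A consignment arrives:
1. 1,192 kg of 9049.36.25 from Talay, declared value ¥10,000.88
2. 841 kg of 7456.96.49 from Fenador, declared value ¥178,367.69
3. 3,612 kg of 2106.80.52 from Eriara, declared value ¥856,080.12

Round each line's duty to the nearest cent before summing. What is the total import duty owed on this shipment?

Line 1 (9049.36.25, Talay, 1,192 kg, ¥10,000.88):
Base rate for 9049.36.25 is 14% + ¥1.67/kg.
9049.36.25 has an FTA preferential rate, but origin Talay is not Astistan; base rate stands.
Duty = ¥10,000.88 × 14% + 1,192 × ¥1.67 = ¥3,390.76.
Line 2 (7456.96.49, Fenador, 841 kg, ¥178,367.69):
Base rate for 7456.96.49 is 14%.
Duty = ¥178,367.69 × 14% = ¥24,971.48.
Line 3 (2106.80.52, Eriara, 3,612 kg, ¥856,080.12):
Base rate for 2106.80.52 is 31.5%.
Additional duty on 2106.80.52 from Eriara: +13%. Applied ad valorem rate: 31.5% + 13% = 44.5%.
Duty = ¥856,080.12 × 44.5% = ¥380,955.65.
Total = ¥3,390.76 + ¥24,971.48 + ¥380,955.65 = ¥409,317.89.

¥409,317.89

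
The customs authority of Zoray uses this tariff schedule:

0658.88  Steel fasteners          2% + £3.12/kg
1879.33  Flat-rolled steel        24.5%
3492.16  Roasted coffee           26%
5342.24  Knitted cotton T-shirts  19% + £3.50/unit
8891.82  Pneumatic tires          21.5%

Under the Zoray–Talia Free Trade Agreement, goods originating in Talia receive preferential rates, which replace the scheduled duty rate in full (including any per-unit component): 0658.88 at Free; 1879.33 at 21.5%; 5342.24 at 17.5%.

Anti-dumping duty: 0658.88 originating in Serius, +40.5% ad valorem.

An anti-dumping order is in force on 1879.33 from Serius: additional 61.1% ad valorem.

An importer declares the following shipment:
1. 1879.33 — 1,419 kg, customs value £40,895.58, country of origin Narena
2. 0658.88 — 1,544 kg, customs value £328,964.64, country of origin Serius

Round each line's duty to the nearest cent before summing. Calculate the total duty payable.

Line 1 (1879.33, Narena, 1,419 kg, £40,895.58):
Base rate for 1879.33 is 24.5%.
1879.33 has an FTA preferential rate, but origin Narena is not Talia; base rate stands.
The additional-duty order on 1879.33 targets Serius, not Narena; it does not apply.
Duty = £40,895.58 × 24.5% = £10,019.42.
Line 2 (0658.88, Serius, 1,544 kg, £328,964.64):
Base rate for 0658.88 is 2% + £3.12/kg.
0658.88 has an FTA preferential rate, but origin Serius is not Talia; base rate stands.
Additional duty on 0658.88 from Serius: +40.5%. Applied ad valorem rate: 2% + 40.5% = 42.5%.
Duty = £328,964.64 × 42.5% + 1,544 × £3.12 = £144,627.25.
Total = £10,019.42 + £144,627.25 = £154,646.67.

£154,646.67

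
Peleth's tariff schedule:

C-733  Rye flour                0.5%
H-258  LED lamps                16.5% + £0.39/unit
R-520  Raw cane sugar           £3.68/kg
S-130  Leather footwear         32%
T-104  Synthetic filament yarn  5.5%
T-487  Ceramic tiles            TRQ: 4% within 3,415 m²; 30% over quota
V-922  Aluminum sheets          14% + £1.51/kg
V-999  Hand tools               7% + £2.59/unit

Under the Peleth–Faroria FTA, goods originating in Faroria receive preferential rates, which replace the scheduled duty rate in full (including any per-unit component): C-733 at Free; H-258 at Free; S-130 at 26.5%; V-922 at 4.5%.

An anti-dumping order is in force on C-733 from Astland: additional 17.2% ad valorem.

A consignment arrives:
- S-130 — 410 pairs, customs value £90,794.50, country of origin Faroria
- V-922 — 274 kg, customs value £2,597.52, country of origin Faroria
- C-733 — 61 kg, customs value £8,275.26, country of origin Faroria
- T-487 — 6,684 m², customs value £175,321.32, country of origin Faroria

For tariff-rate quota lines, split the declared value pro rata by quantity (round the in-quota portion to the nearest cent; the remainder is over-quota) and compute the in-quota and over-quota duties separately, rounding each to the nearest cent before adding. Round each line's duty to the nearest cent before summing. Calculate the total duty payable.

Line 1 (S-130, Faroria, 410 pairs, £90,794.50):
Base rate for S-130 is 32%.
Origin Faroria qualifies under the Peleth–Faroria agreement and S-130 is covered: preferential rate 26.5% applies instead.
Duty = £90,794.50 × 26.5% = £24,060.54.
Line 2 (V-922, Faroria, 274 kg, £2,597.52):
Base rate for V-922 is 14% + £1.51/kg.
Origin Faroria qualifies under the Peleth–Faroria agreement and V-922 is covered: preferential rate 4.5% applies instead.
Duty = £2,597.52 × 4.5% = £116.89.
Line 3 (C-733, Faroria, 61 kg, £8,275.26):
Base rate for C-733 is 0.5%.
Origin Faroria qualifies under the Peleth–Faroria agreement and C-733 is covered: preferential rate Free applies instead.
The additional-duty order on C-733 targets Astland, not Faroria; it does not apply.
Duty = £8,275.26 × 0% = £0.00.
Line 4 (T-487, Faroria, 6,684 m², £175,321.32):
Code T-487 is under a tariff-rate quota (threshold 3,415 m²). In-quota: 3,415 m² at 4%; over-quota: 3,269 m² at 30%.
Pro-rata value split: in-quota = £175,321.32 × 3,415/6,684 = £89,575.45; over-quota = £175,321.32 − £89,575.45 = £85,745.87.
In-quota duty = £89,575.45 × 4% = £3,583.02. Over-quota duty = £85,745.87 × 30% = £25,723.76.
Line duty = £3,583.02 + £25,723.76 = £29,306.78.
Total = £24,060.54 + £116.89 + £0.00 + £29,306.78 = £53,484.21.

£53,484.21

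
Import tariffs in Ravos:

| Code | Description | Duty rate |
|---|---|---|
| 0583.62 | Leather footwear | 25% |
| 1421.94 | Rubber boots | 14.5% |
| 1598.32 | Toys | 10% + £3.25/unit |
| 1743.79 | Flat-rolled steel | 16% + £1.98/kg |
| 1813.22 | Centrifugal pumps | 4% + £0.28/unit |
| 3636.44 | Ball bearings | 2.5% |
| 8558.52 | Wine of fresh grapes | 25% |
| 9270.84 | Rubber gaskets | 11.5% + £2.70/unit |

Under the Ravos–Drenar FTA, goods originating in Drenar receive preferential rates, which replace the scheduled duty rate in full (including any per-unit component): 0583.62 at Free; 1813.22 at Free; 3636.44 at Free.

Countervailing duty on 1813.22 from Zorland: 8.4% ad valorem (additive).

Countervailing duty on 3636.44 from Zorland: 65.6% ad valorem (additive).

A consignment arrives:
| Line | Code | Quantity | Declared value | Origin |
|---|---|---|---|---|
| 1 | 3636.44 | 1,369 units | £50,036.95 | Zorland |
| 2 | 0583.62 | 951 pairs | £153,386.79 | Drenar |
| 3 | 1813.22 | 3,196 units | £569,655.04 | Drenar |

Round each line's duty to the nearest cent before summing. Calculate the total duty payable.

Line 1 (3636.44, Zorland, 1,369 units, £50,036.95):
Base rate for 3636.44 is 2.5%.
3636.44 has an FTA preferential rate, but origin Zorland is not Drenar; base rate stands.
Additional duty on 3636.44 from Zorland: +65.6%. Applied ad valorem rate: 2.5% + 65.6% = 68.1%.
Duty = £50,036.95 × 68.1% = £34,075.16.
Line 2 (0583.62, Drenar, 951 pairs, £153,386.79):
Base rate for 0583.62 is 25%.
Origin Drenar qualifies under the Ravos–Drenar agreement and 0583.62 is covered: preferential rate Free applies instead.
Duty = £153,386.79 × 0% = £0.00.
Line 3 (1813.22, Drenar, 3,196 units, £569,655.04):
Base rate for 1813.22 is 4% + £0.28/unit.
Origin Drenar qualifies under the Ravos–Drenar agreement and 1813.22 is covered: preferential rate Free applies instead.
The additional-duty order on 1813.22 targets Zorland, not Drenar; it does not apply.
Duty = £569,655.04 × 0% = £0.00.
Total = £34,075.16 + £0.00 + £0.00 = £34,075.16.

£34,075.16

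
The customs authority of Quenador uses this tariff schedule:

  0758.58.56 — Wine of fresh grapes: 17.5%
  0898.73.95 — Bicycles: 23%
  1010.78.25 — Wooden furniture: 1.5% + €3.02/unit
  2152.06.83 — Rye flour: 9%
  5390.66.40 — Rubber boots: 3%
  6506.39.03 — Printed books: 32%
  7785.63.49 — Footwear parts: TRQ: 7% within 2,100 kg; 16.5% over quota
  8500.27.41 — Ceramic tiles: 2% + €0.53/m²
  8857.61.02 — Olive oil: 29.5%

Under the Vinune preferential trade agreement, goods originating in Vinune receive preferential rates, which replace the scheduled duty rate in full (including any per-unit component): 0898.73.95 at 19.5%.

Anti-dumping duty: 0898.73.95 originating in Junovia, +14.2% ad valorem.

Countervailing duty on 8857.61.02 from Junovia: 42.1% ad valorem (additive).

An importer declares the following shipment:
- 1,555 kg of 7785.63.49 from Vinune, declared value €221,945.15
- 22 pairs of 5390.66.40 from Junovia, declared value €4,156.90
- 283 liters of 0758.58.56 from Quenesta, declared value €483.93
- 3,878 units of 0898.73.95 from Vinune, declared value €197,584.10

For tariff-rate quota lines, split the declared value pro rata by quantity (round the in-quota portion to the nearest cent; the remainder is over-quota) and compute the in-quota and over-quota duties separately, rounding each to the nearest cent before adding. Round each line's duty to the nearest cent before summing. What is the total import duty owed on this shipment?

Line 1 (7785.63.49, Vinune, 1,555 kg, €221,945.15):
Code 7785.63.49 is under a tariff-rate quota (threshold 2,100 kg). Quantity 1,555 kg is within the quota, so the in-quota rate 7% applies to the full value.
Duty = €221,945.15 × 7% = €15,536.16.
Line 2 (5390.66.40, Junovia, 22 pairs, €4,156.90):
Base rate for 5390.66.40 is 3%.
Duty = €4,156.90 × 3% = €124.71.
Line 3 (0758.58.56, Quenesta, 283 liters, €483.93):
Base rate for 0758.58.56 is 17.5%.
Duty = €483.93 × 17.5% = €84.69.
Line 4 (0898.73.95, Vinune, 3,878 units, €197,584.10):
Base rate for 0898.73.95 is 23%.
Origin Vinune qualifies under the Quenador–Vinune agreement and 0898.73.95 is covered: preferential rate 19.5% applies instead.
The additional-duty order on 0898.73.95 targets Junovia, not Vinune; it does not apply.
Duty = €197,584.10 × 19.5% = €38,528.90.
Total = €15,536.16 + €124.71 + €84.69 + €38,528.90 = €54,274.46.

€54,274.46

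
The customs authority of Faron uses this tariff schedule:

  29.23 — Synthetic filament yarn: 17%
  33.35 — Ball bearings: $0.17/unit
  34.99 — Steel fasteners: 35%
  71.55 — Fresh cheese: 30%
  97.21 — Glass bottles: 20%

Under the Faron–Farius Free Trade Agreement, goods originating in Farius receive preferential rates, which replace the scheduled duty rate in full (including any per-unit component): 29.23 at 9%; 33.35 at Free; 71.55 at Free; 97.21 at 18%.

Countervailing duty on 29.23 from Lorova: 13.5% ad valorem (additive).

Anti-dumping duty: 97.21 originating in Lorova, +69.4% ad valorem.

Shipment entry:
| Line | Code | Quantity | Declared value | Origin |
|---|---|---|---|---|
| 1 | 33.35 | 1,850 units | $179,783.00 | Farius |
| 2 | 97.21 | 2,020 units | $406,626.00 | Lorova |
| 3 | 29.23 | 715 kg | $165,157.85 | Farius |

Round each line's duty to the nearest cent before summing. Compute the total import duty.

Line 1 (33.35, Farius, 1,850 units, $179,783.00):
Base rate for 33.35 is $0.17/unit.
Origin Farius qualifies under the Faron–Farius agreement and 33.35 is covered: preferential rate Free applies instead.
Duty = $179,783.00 × 0% = $0.00.
Line 2 (97.21, Lorova, 2,020 units, $406,626.00):
Base rate for 97.21 is 20%.
97.21 has an FTA preferential rate, but origin Lorova is not Farius; base rate stands.
Additional duty on 97.21 from Lorova: +69.4%. Applied ad valorem rate: 20% + 69.4% = 89.4%.
Duty = $406,626.00 × 89.4% = $363,523.64.
Line 3 (29.23, Farius, 715 kg, $165,157.85):
Base rate for 29.23 is 17%.
Origin Farius qualifies under the Faron–Farius agreement and 29.23 is covered: preferential rate 9% applies instead.
The additional-duty order on 29.23 targets Lorova, not Farius; it does not apply.
Duty = $165,157.85 × 9% = $14,864.21.
Total = $0.00 + $363,523.64 + $14,864.21 = $378,387.85.

$378,387.85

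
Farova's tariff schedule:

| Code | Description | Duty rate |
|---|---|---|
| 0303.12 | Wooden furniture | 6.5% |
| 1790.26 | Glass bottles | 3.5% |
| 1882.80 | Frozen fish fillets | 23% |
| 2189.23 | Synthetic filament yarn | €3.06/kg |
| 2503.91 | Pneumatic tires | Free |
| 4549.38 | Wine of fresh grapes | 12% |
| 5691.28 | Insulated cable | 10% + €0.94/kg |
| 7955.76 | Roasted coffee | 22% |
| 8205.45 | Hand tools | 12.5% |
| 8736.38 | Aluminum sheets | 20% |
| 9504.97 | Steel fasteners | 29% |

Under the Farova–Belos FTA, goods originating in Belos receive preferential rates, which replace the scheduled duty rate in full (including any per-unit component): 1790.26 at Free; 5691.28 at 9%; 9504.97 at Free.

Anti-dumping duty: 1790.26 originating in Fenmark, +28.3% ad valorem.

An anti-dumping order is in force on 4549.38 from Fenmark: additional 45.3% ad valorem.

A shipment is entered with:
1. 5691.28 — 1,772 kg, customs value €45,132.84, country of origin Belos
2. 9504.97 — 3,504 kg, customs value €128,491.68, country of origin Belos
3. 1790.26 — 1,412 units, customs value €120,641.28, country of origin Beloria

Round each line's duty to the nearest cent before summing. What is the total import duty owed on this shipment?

€8,284.40

Line 1 (5691.28, Belos, 1,772 kg, €45,132.84):
Base rate for 5691.28 is 10% + €0.94/kg.
Origin Belos qualifies under the Farova–Belos agreement and 5691.28 is covered: preferential rate 9% applies instead.
Duty = €45,132.84 × 9% = €4,061.96.
Line 2 (9504.97, Belos, 3,504 kg, €128,491.68):
Base rate for 9504.97 is 29%.
Origin Belos qualifies under the Farova–Belos agreement and 9504.97 is covered: preferential rate Free applies instead.
Duty = €128,491.68 × 0% = €0.00.
Line 3 (1790.26, Beloria, 1,412 units, €120,641.28):
Base rate for 1790.26 is 3.5%.
1790.26 has an FTA preferential rate, but origin Beloria is not Belos; base rate stands.
The additional-duty order on 1790.26 targets Fenmark, not Beloria; it does not apply.
Duty = €120,641.28 × 3.5% = €4,222.44.
Total = €4,061.96 + €0.00 + €4,222.44 = €8,284.40.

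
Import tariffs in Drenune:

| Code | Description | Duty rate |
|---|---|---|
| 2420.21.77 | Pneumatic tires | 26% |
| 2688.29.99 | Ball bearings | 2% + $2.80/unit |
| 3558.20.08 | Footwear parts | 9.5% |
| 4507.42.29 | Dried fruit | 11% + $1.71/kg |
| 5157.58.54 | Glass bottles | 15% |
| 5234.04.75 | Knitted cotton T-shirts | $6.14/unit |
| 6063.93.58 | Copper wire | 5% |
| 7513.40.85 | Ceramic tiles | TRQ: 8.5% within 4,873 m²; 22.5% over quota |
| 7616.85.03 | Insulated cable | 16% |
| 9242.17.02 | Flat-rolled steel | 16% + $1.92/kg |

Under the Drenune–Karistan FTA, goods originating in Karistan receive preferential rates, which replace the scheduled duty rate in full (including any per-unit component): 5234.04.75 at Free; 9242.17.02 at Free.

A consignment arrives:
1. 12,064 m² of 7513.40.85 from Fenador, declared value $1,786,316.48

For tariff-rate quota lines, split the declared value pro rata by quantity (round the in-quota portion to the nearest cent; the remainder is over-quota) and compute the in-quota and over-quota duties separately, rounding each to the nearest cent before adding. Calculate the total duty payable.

$300,904.89

Line 1 (7513.40.85, Fenador, 12,064 m², $1,786,316.48):
Code 7513.40.85 is under a tariff-rate quota (threshold 4,873 m²). In-quota: 4,873 m² at 8.5%; over-quota: 7,191 m² at 22.5%.
Pro-rata value split: in-quota = $1,786,316.48 × 4,873/12,064 = $721,545.11; over-quota = $1,786,316.48 − $721,545.11 = $1,064,771.37.
In-quota duty = $721,545.11 × 8.5% = $61,331.33. Over-quota duty = $1,064,771.37 × 22.5% = $239,573.56.
Line duty = $61,331.33 + $239,573.56 = $300,904.89.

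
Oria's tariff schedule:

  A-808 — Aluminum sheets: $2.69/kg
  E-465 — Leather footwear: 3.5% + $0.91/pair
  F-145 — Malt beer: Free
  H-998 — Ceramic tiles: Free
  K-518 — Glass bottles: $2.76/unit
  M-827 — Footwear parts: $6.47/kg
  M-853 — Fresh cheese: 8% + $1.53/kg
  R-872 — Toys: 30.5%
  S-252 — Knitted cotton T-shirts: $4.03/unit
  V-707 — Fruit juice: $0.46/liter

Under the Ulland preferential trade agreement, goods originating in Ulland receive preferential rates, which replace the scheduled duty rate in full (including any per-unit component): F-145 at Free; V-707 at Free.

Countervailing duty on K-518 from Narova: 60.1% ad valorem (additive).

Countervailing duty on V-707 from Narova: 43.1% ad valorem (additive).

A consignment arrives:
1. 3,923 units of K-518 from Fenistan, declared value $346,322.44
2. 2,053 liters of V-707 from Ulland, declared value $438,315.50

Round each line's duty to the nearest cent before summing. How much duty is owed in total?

Line 1 (K-518, Fenistan, 3,923 units, $346,322.44):
Base rate for K-518 is $2.76/unit.
The additional-duty order on K-518 targets Narova, not Fenistan; it does not apply.
Duty = 3,923 × $2.76 = $10,827.48.
Line 2 (V-707, Ulland, 2,053 liters, $438,315.50):
Base rate for V-707 is $0.46/liter.
Origin Ulland qualifies under the Oria–Ulland agreement and V-707 is covered: preferential rate Free applies instead.
The additional-duty order on V-707 targets Narova, not Ulland; it does not apply.
Duty = $438,315.50 × 0% = $0.00.
Total = $10,827.48 + $0.00 = $10,827.48.

$10,827.48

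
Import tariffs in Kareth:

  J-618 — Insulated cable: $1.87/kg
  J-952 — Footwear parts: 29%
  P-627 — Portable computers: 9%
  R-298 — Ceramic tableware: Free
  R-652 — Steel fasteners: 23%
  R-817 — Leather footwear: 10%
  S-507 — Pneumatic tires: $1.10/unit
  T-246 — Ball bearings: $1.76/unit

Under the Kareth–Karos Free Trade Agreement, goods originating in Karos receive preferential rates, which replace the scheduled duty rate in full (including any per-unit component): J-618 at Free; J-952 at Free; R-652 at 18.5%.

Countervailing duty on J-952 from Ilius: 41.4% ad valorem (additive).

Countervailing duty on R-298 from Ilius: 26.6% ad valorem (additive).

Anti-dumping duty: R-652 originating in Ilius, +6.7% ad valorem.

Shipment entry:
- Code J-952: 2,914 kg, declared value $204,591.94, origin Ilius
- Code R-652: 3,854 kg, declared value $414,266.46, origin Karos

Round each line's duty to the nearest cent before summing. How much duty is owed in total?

Line 1 (J-952, Ilius, 2,914 kg, $204,591.94):
Base rate for J-952 is 29%.
J-952 has an FTA preferential rate, but origin Ilius is not Karos; base rate stands.
Additional duty on J-952 from Ilius: +41.4%. Applied ad valorem rate: 29% + 41.4% = 70.4%.
Duty = $204,591.94 × 70.4% = $144,032.73.
Line 2 (R-652, Karos, 3,854 kg, $414,266.46):
Base rate for R-652 is 23%.
Origin Karos qualifies under the Kareth–Karos agreement and R-652 is covered: preferential rate 18.5% applies instead.
The additional-duty order on R-652 targets Ilius, not Karos; it does not apply.
Duty = $414,266.46 × 18.5% = $76,639.30.
Total = $144,032.73 + $76,639.30 = $220,672.03.

$220,672.03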